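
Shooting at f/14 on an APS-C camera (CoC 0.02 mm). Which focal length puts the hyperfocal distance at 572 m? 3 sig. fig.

400 mm

From H = f²/(N·c) + f, with f ≪ H: f ≈ √(H·N·c) = √(572000 × 14 × 0.02) = √160160 ≈ 400.2 mm.
The +f correction barely moves this — solving exactly, f² + N·c·f − N·c·H = 0 ⇒ f = (−N·c + √((N·c)² + 4·N·c·H))/2 = (−0.28 + √640640)/2 ≈ 400.06 mm, so f ≈ 400 mm.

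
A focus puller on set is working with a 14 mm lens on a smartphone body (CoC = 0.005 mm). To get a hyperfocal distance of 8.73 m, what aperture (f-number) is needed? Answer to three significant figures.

Rearrange H = f²/(N·c) + f for N: N = f² / ((H − f)·c).
N = 14² / ((8730 − 14) × 0.005) = 196 / 43.58 ≈ 4.50.

f/4.50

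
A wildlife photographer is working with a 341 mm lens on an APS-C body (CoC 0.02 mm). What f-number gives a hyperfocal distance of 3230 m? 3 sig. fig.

Rearrange H = f²/(N·c) + f for N: N = f² / ((H − f)·c).
N = 341² / ((3230000 − 341) × 0.02) = 116281 / 64593 ≈ 1.80.

f/1.80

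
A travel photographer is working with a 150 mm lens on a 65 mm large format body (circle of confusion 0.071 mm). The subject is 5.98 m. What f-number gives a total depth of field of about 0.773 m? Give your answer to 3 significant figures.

f/3.50

Write h = H − f = f²/(N·c). The thin-lens limits are Dn = s·h/(h + (s−f)) and Df = s·h/(h − (s−f)), so DoF = Df − Dn = 2·s·(s−f)·h / (h² − (s−f)²).
That is a quadratic in h: DoF·h² − 2·s·(s−f)·h − DoF·(s−f)² = 0 ⇒ h = (s−f)·(s + √(s² + DoF²)) / DoF = 5830 × (5980 + √(5980² + 773²)) / 773 = 5830 × (5980 + 6029.75) / 773 ≈ 90578 mm.
Then N = f²/(c·h) = 150² / (0.071 × 90578) = 22500 / 6431.0 ≈ 3.50.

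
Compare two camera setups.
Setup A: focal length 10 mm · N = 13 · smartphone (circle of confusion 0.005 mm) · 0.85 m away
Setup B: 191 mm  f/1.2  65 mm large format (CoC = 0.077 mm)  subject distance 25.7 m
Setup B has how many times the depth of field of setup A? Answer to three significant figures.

Setup A: H = 10²/(13×0.005) + 10 ≈ 1548.5 mm; DoF = Df − Dn = 1872.2 − 549.8 ≈ 1322.4 mm.
Setup B: H = 191²/(1.2×0.077) + 191 ≈ 395007.0 mm; DoF = Df − Dn = 27475.2 − 24140.3 ≈ 3334.9 mm.
Ratio = 3334.9 / 1322.4 ≈ 2.52.

2.52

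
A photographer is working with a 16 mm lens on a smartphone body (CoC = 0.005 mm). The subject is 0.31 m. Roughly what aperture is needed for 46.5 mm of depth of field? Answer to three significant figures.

Write h = H − f = f²/(N·c). The thin-lens limits are Dn = s·h/(h + (s−f)) and Df = s·h/(h − (s−f)), so DoF = Df − Dn = 2·s·(s−f)·h / (h² − (s−f)²).
That is a quadratic in h: DoF·h² − 2·s·(s−f)·h − DoF·(s−f)² = 0 ⇒ h = (s−f)·(s + √(s² + DoF²)) / DoF = 294 × (310 + √(310² + 46.5²)) / 46.5 = 294 × (310 + 313.468) / 46.5 ≈ 3941.9 mm.
Then N = f²/(c·h) = 16² / (0.005 × 3941.9) = 256 / 19.710 ≈ 13.

f/13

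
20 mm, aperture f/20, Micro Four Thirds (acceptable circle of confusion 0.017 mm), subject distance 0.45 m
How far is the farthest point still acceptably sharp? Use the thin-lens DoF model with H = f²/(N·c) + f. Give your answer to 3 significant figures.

0.709 m

Hyperfocal distance H = f²/(N·c) + f = 20²/(20 × 0.017) + 20 = 400/0.34 + 20 ≈ 1196.5 mm ≈ 1.196 m.
Far limit Df = s·(H − f)/(H − s) = 450 × (1196.5 − 20) / (1196.5 − 450) = 450 × 1176.5 / 746.5 ≈ 709.22 mm ≈ 0.709 m.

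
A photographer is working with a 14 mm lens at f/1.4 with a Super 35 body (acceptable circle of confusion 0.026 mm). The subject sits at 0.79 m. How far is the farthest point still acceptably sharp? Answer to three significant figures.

Hyperfocal distance H = f²/(N·c) + f = 14²/(1.4 × 0.026) + 14 = 196/0.0364 + 14 ≈ 5398.6 mm ≈ 5.399 m.
Far limit Df = s·(H − f)/(H − s) = 790 × (5398.6 − 14) / (5398.6 − 790) = 790 × 5384.6 / 4608.6 ≈ 923.02 mm ≈ 0.923 m.

0.923 m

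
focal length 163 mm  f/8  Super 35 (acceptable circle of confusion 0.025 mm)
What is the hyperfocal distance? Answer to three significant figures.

133 m

Hyperfocal distance H = f²/(N·c) + f = 163²/(8 × 0.025) + 163 = 26569/0.2 + 163 ≈ 133008.0 mm ≈ 133 m.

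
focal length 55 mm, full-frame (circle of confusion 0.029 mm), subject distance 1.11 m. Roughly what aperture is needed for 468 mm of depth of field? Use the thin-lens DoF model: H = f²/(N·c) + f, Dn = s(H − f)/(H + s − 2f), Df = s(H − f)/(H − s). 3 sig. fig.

f/20

Write h = H − f = f²/(N·c). The thin-lens limits are Dn = s·h/(h + (s−f)) and Df = s·h/(h − (s−f)), so DoF = Df − Dn = 2·s·(s−f)·h / (h² − (s−f)²).
That is a quadratic in h: DoF·h² − 2·s·(s−f)·h − DoF·(s−f)² = 0 ⇒ h = (s−f)·(s + √(s² + DoF²)) / DoF = 1055 × (1110 + √(1110² + 468²)) / 468 = 1055 × (1110 + 1204.63) / 468 ≈ 5217.8 mm.
Then N = f²/(c·h) = 55² / (0.029 × 5217.8) = 3025 / 151.32 ≈ 20.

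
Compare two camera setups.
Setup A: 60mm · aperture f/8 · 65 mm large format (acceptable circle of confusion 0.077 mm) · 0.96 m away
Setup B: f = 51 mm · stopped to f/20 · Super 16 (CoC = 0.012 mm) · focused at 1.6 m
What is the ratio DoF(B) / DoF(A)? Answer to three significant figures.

Setup A: H = 60²/(8×0.077) + 60 ≈ 5904.2 mm; DoF = Df − Dn = 1134.75 − 831.89 ≈ 302.86 mm.
Setup B: H = 51²/(20×0.012) + 51 ≈ 10888.5 mm; DoF = Df − Dn = 1866.82 − 1399.91 ≈ 466.91 mm.
Ratio = 466.91 / 302.86 ≈ 1.54.

1.54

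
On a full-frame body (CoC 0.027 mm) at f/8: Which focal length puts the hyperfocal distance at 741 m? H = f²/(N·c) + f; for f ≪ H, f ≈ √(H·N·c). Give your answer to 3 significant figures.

From H = f²/(N·c) + f, with f ≪ H: f ≈ √(H·N·c) = √(741000 × 8 × 0.027) = √160056 ≈ 400.1 mm.
The +f correction barely moves this — solving exactly, f² + N·c·f − N·c·H = 0 ⇒ f = (−N·c + √((N·c)² + 4·N·c·H))/2 = (−0.216 + √640224)/2 ≈ 399.96 mm, so f ≈ 400 mm.

400 mm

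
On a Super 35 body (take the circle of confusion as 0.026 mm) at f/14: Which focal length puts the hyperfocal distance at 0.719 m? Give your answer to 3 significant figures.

16.0 mm

From H = f²/(N·c) + f, with f ≪ H: f ≈ √(H·N·c) = √(719 × 14 × 0.026) = √261.72 ≈ 16.18 mm.
Exact: f² + N·c·f − N·c·H = 0 ⇒ f = (−N·c + √((N·c)² + 4·N·c·H))/2 = (−0.364 + √1047.0)/2 ≈ 15.997 mm ≈ 16.0 mm.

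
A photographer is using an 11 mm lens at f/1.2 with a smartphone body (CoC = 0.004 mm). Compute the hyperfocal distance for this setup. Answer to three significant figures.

25.2 m

Hyperfocal distance H = f²/(N·c) + f = 11²/(1.2 × 0.004) + 11 = 121/0.0048 + 11 ≈ 25219.3 mm ≈ 25.2 m.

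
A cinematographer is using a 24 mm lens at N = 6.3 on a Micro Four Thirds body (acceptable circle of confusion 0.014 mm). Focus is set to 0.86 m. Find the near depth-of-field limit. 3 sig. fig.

0.762 m

Hyperfocal distance H = f²/(N·c) + f = 24²/(6.3 × 0.014) + 24 = 576/0.0882 + 24 ≈ 6554.6 mm ≈ 6.555 m.
Near limit Dn = s·(H − f)/(H + s − 2f) = 860 × (6554.6 − 24) / (6554.6 + 860 − 2 × 24) = 860 × 6530.6 / 7366.6 ≈ 762.40 mm ≈ 0.762 m.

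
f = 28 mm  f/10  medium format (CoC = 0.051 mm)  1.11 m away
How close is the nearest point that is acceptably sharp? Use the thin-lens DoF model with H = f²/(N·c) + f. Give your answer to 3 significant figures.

Hyperfocal distance H = f²/(N·c) + f = 28²/(10 × 0.051) + 28 = 784/0.51 + 28 ≈ 1565.3 mm ≈ 1.565 m.
Near limit Dn = s·(H − f)/(H + s − 2f) = 1110 × (1565.3 − 28) / (1565.3 + 1110 − 2 × 28) = 1110 × 1537.3 / 2619.3 ≈ 651.47 mm ≈ 0.651 m.

0.651 m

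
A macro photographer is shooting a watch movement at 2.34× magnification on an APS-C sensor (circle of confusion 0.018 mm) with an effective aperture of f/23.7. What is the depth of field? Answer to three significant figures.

0.156 mm

At magnification m, DoF ≈ 2·N_eff·c/m² = 2 × 23.7 × 0.018 / 2.34² = 0.8532 / 5.476 ≈ 0.156 mm.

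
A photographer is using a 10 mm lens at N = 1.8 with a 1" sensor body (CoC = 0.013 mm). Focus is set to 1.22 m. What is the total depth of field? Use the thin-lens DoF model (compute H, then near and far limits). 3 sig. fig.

Hyperfocal distance H = f²/(N·c) + f = 10²/(1.8 × 0.013) + 10 = 100/0.0234 + 10 ≈ 4283.5 mm ≈ 4.284 m.
Near limit Dn = s·(H − f)/(H + s − 2f) = 1220 × (4283.5 − 10) / (4283.5 + 1220 − 2 × 10) = 1220 × 4273.5 / 5483.5 ≈ 950.79 mm.
Far limit Df = s·(H − f)/(H − s) = 1220 × (4283.5 − 10) / (4283.5 − 1220) = 1220 × 4273.5 / 3063.5 ≈ 1701.87 mm.
Depth of field = Df − Dn = 1701.87 − 950.79 ≈ 751.08 mm ≈ 0.751 m.

0.751 m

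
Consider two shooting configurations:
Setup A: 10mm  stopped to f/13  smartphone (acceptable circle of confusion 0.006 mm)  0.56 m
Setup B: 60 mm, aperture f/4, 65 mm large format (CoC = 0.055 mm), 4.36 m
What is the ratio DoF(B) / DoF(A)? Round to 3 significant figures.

Setup A: H = 10²/(13×0.006) + 10 ≈ 1292.1 mm; DoF = Df − Dn = 980.74 − 391.88 ≈ 588.86 mm.
Setup B: H = 60²/(4×0.055) + 60 ≈ 16423.6 mm; DoF = Df − Dn = 5914.1 − 3452.7 ≈ 2461.4 mm.
Ratio = 2461.4 / 588.86 ≈ 4.18.

4.18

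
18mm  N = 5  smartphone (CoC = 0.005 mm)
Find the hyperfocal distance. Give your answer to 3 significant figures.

13.0 m

Hyperfocal distance H = f²/(N·c) + f = 18²/(5 × 0.005) + 18 = 324/0.025 + 18 ≈ 12978.0 mm ≈ 13.0 m.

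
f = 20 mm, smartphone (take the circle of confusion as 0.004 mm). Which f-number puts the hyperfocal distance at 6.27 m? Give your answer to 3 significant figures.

Rearrange H = f²/(N·c) + f for N: N = f² / ((H − f)·c).
N = 20² / ((6270 − 20) × 0.004) = 400 / 25.00 ≈ 16.

f/16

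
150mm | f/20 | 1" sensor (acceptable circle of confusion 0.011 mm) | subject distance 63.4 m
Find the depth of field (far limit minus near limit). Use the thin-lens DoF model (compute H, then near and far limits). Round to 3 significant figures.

Hyperfocal distance H = f²/(N·c) + f = 150²/(20 × 0.011) + 150 = 22500/0.22 + 150 ≈ 102422.7 mm ≈ 102.4 m.
Near limit Dn = s·(H − f)/(H + s − 2f) = 63400 × (102422.7 − 150) / (102422.7 + 63400 − 2 × 150) = 63400 × 102272.7 / 165522.7 ≈ 39173 mm.
Far limit Df = s·(H − f)/(H − s) = 63400 × (102422.7 − 150) / (102422.7 − 63400) = 63400 × 102272.7 / 39022.7 ≈ 166162 mm.
Depth of field = Df − Dn = 166162 − 39173 ≈ 126989 mm ≈ 127 m.

127 m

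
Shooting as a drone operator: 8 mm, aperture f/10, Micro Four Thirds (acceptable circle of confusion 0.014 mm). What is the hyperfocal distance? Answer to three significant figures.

Hyperfocal distance H = f²/(N·c) + f = 8²/(10 × 0.014) + 8 = 64/0.14 + 8 ≈ 465.1 mm ≈ 0.465 m.

465 mm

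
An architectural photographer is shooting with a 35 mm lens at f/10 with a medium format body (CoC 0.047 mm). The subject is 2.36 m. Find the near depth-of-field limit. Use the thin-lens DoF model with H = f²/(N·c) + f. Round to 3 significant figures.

1.25 m

Hyperfocal distance H = f²/(N·c) + f = 35²/(10 × 0.047) + 35 = 1225/0.47 + 35 ≈ 2641.4 mm ≈ 2.641 m.
Near limit Dn = s·(H − f)/(H + s − 2f) = 2360 × (2641.4 − 35) / (2641.4 + 2360 − 2 × 35) = 2360 × 2606.4 / 4931.4 ≈ 1247.3 mm ≈ 1.25 m.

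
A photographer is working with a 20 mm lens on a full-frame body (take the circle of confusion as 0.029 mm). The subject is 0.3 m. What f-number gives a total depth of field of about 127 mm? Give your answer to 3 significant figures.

f/10

Write h = H − f = f²/(N·c). The thin-lens limits are Dn = s·h/(h + (s−f)) and Df = s·h/(h − (s−f)), so DoF = Df − Dn = 2·s·(s−f)·h / (h² − (s−f)²).
That is a quadratic in h: DoF·h² − 2·s·(s−f)·h − DoF·(s−f)² = 0 ⇒ h = (s−f)·(s + √(s² + DoF²)) / DoF = 280 × (300 + √(300² + 127²)) / 127 = 280 × (300 + 325.774) / 127 ≈ 1379.7 mm.
Then N = f²/(c·h) = 20² / (0.029 × 1379.7) = 400 / 40.010 ≈ 10.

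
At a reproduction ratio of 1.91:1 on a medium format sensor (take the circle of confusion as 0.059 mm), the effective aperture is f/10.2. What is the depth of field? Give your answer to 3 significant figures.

At magnification m, DoF ≈ 2·N_eff·c/m² = 2 × 10.2 × 0.059 / 1.91² = 1.204 / 3.648 ≈ 0.33 mm.

0.330 mm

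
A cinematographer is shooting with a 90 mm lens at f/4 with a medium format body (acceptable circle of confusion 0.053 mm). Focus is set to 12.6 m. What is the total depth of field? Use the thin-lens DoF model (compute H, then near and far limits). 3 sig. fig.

Hyperfocal distance H = f²/(N·c) + f = 90²/(4 × 0.053) + 90 = 8100/0.212 + 90 ≈ 38297.5 mm ≈ 38.30 m.
Near limit Dn = s·(H − f)/(H + s − 2f) = 12600 × (38297.5 − 90) / (38297.5 + 12600 − 2 × 90) = 12600 × 38207.5 / 50717.5 ≈ 9492.1 mm.
Far limit Df = s·(H − f)/(H − s) = 12600 × (38297.5 − 90) / (38297.5 − 12600) = 12600 × 38207.5 / 25697.5 ≈ 18733.9 mm.
Depth of field = Df − Dn = 18733.9 − 9492.1 ≈ 9241.8 mm ≈ 9.24 m.

9.24 m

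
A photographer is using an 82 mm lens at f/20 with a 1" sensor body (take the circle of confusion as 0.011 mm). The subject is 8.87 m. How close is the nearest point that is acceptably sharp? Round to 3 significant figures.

Hyperfocal distance H = f²/(N·c) + f = 82²/(20 × 0.011) + 82 = 6724/0.22 + 82 ≈ 30645.6 mm ≈ 30.65 m.
Near limit Dn = s·(H − f)/(H + s − 2f) = 8870 × (30645.6 − 82) / (30645.6 + 8870 − 2 × 82) = 8870 × 30563.6 / 39351.6 ≈ 6889.2 mm ≈ 6.89 m.

6.89 m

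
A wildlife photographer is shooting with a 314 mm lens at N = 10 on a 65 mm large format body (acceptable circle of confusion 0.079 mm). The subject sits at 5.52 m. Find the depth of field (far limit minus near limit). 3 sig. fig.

461 mm

Hyperfocal distance H = f²/(N·c) + f = 314²/(10 × 0.079) + 314 = 98596/0.79 + 314 ≈ 125119.1 mm ≈ 125.1 m.
Near limit Dn = s·(H − f)/(H + s − 2f) = 5520 × (125119.1 − 314) / (125119.1 + 5520 − 2 × 314) = 5520 × 124805.1 / 130011.1 ≈ 5298.96 mm.
Far limit Df = s·(H − f)/(H − s) = 5520 × (125119.1 − 314) / (125119.1 − 5520) = 5520 × 124805.1 / 119599.1 ≈ 5760.28 mm.
Depth of field = Df − Dn = 5760.28 − 5298.96 ≈ 461.32 mm.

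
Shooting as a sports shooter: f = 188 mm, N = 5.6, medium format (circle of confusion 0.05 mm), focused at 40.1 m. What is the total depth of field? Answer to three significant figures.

28.2 m

Hyperfocal distance H = f²/(N·c) + f = 188²/(5.6 × 0.05) + 188 = 35344/0.28 + 188 ≈ 126416.6 mm ≈ 126.4 m.
Near limit Dn = s·(H − f)/(H + s − 2f) = 40100 × (126416.6 − 188) / (126416.6 + 40100 − 2 × 188) = 40100 × 126228.6 / 166140.6 ≈ 30467 mm.
Far limit Df = s·(H − f)/(H − s) = 40100 × (126416.6 − 188) / (126416.6 − 40100) = 40100 × 126228.6 / 86316.6 ≈ 58642 mm.
Depth of field = Df − Dn = 58642 − 30467 ≈ 28175 mm ≈ 28.2 m.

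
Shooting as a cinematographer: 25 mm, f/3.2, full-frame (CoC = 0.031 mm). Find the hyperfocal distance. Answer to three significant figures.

6.33 m

Hyperfocal distance H = f²/(N·c) + f = 25²/(3.2 × 0.031) + 25 = 625/0.0992 + 25 ≈ 6325.4 mm ≈ 6.33 m.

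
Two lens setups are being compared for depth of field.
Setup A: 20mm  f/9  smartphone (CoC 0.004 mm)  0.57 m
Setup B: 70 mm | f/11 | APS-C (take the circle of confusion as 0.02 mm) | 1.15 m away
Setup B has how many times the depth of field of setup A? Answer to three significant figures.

Setup A: H = 20²/(9×0.004) + 20 ≈ 11131.1 mm; DoF = Df − Dn = 599.684 − 543.116 ≈ 56.568 mm.
Setup B: H = 70²/(11×0.02) + 70 ≈ 22342.7 mm; DoF = Df − Dn = 1208.61 − 1096.82 ≈ 111.79 mm.
Ratio = 111.79 / 56.568 ≈ 1.98.

1.98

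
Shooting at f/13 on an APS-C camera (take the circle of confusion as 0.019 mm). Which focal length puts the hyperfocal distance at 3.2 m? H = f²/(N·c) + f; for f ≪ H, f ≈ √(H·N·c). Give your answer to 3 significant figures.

From H = f²/(N·c) + f, with f ≪ H: f ≈ √(H·N·c) = √(3200 × 13 × 0.019) = √790.40 ≈ 28.11 mm.
Exact: f² + N·c·f − N·c·H = 0 ⇒ f = (−N·c + √((N·c)² + 4·N·c·H))/2 = (−0.247 + √3161.7)/2 ≈ 27.991 mm ≈ 28.0 mm.

28.0 mm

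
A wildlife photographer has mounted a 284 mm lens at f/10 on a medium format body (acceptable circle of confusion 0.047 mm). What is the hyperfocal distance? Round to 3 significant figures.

Hyperfocal distance H = f²/(N·c) + f = 284²/(10 × 0.047) + 284 = 80656/0.47 + 284 ≈ 171892.5 mm ≈ 172 m.

172 m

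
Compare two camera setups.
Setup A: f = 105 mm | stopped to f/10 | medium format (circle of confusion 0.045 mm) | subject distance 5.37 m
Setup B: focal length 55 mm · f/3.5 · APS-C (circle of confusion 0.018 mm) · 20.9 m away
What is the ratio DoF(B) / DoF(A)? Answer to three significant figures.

Setup A: H = 105²/(10×0.045) + 105 ≈ 24605.0 mm; DoF = Df − Dn = 6839.9 − 4420.1 ≈ 2419.8 mm.
Setup B: H = 55²/(3.5×0.018) + 55 ≈ 48070.9 mm; DoF = Df − Dn = 36934 − 14573 ≈ 22361 mm.
Ratio = 22361 / 2419.8 ≈ 9.24.

9.24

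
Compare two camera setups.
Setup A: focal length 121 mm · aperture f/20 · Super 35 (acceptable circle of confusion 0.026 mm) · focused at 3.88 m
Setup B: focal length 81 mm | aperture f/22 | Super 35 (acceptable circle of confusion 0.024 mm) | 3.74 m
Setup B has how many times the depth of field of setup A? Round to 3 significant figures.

Setup A: H = 121²/(20×0.026) + 121 ≈ 28276.8 mm; DoF = Df − Dn = 4477.8 − 3423.0 ≈ 1054.8 mm.
Setup B: H = 81²/(22×0.024) + 81 ≈ 12507.1 mm; DoF = Df − Dn = 5300.9 − 2889.2 ≈ 2411.7 mm.
Ratio = 2411.7 / 1054.8 ≈ 2.29.

2.29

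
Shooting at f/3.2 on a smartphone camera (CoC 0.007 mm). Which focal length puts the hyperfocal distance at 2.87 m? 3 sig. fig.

From H = f²/(N·c) + f, with f ≪ H: f ≈ √(H·N·c) = √(2870 × 3.2 × 0.007) = √64.288 ≈ 8.018 mm.
Exact: f² + N·c·f − N·c·H = 0 ⇒ f = (−N·c + √((N·c)² + 4·N·c·H))/2 = (−0.0224 + √257.15)/2 ≈ 8.0068 mm ≈ 8.01 mm.

8.01 mm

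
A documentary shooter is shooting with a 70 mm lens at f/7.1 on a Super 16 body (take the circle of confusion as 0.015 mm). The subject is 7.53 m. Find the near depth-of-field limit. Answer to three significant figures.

6.48 m

Hyperfocal distance H = f²/(N·c) + f = 70²/(7.1 × 0.015) + 70 = 4900/0.1065 + 70 ≈ 46079.4 mm ≈ 46.08 m.
Near limit Dn = s·(H − f)/(H + s − 2f) = 7530 × (46079.4 − 70) / (46079.4 + 7530 − 2 × 70) = 7530 × 46009.4 / 53469.4 ≈ 6479.4 mm ≈ 6.48 m.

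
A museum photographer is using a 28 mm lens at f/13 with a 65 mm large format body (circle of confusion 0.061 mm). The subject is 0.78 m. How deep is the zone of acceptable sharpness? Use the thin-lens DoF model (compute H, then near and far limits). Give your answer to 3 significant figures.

2.82 m

Hyperfocal distance H = f²/(N·c) + f = 28²/(13 × 0.061) + 28 = 784/0.793 + 28 ≈ 1016.7 mm ≈ 1.017 m.
Near limit Dn = s·(H − f)/(H + s − 2f) = 780 × (1016.7 − 28) / (1016.7 + 780 − 2 × 28) = 780 × 988.7 / 1740.7 ≈ 443.0 mm.
Far limit Df = s·(H − f)/(H − s) = 780 × (1016.7 − 28) / (1016.7 − 780) = 780 × 988.7 / 236.7 ≈ 3258.6 mm.
Depth of field = Df − Dn = 3258.6 − 443.0 ≈ 2815.6 mm ≈ 2.82 m.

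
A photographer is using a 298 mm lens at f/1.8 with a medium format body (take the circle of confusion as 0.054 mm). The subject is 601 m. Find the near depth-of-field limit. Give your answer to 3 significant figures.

363 m

Hyperfocal distance H = f²/(N·c) + f = 298²/(1.8 × 0.054) + 298 = 88804/0.0972 + 298 ≈ 913919.4 mm ≈ 913.9 m.
Near limit Dn = s·(H − f)/(H + s − 2f) = 601000 × (913919.4 − 298) / (913919.4 + 601000 − 2 × 298) = 601000 × 913621.4 / 1514323.4 ≈ 362595 mm ≈ 363 m.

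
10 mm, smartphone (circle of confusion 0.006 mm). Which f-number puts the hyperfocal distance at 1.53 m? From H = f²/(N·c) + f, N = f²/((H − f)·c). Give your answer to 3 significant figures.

f/11

Rearrange H = f²/(N·c) + f for N: N = f² / ((H − f)·c).
N = 10² / ((1530 − 10) × 0.006) = 100 / 9.120 ≈ 11.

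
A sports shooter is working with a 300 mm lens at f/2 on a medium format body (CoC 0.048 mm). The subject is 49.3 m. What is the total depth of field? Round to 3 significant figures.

5.17 m

Hyperfocal distance H = f²/(N·c) + f = 300²/(2 × 0.048) + 300 = 90000/0.096 + 300 ≈ 937800.0 mm ≈ 937.8 m.
Near limit Dn = s·(H − f)/(H + s − 2f) = 49300 × (937800.0 − 300) / (937800.0 + 49300 − 2 × 300) = 49300 × 937500.0 / 986500.0 ≈ 46851.2 mm.
Far limit Df = s·(H − f)/(H − s) = 49300 × (937800.0 − 300) / (937800.0 − 49300) = 49300 × 937500.0 / 888500.0 ≈ 52018.9 mm.
Depth of field = Df − Dn = 52018.9 − 46851.2 ≈ 5167.7 mm ≈ 5.17 m.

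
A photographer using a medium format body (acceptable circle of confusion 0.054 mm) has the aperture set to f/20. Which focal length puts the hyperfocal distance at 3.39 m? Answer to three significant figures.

From H = f²/(N·c) + f, with f ≪ H: f ≈ √(H·N·c) = √(3390 × 20 × 0.054) = √3661.2 ≈ 60.51 mm.
Exact: f² + N·c·f − N·c·H = 0 ⇒ f = (−N·c + √((N·c)² + 4·N·c·H))/2 = (−1.08 + √14646)/2 ≈ 59.970 mm ≈ 60.0 mm.

60.0 mm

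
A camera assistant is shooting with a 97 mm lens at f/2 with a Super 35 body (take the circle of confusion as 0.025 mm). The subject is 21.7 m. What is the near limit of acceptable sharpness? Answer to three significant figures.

Hyperfocal distance H = f²/(N·c) + f = 97²/(2 × 0.025) + 97 = 9409/0.05 + 97 ≈ 188277.0 mm ≈ 188.3 m.
Near limit Dn = s·(H − f)/(H + s − 2f) = 21700 × (188277.0 − 97) / (188277.0 + 21700 − 2 × 97) = 21700 × 188180.0 / 209783.0 ≈ 19465 mm ≈ 19.5 m.

19.5 m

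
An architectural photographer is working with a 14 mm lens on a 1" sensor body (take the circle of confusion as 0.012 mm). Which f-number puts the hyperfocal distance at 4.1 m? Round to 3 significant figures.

f/4

Rearrange H = f²/(N·c) + f for N: N = f² / ((H − f)·c).
N = 14² / ((4100 − 14) × 0.012) = 196 / 49.03 ≈ 4.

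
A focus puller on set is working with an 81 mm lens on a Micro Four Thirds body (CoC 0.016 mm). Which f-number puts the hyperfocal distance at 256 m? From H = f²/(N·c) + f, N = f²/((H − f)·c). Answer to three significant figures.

Rearrange H = f²/(N·c) + f for N: N = f² / ((H − f)·c).
N = 81² / ((256000 − 81) × 0.016) = 6561 / 4095 ≈ 1.60.

f/1.60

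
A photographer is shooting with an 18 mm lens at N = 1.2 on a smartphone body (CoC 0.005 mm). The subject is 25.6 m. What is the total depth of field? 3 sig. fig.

31.3 m

Hyperfocal distance H = f²/(N·c) + f = 18²/(1.2 × 0.005) + 18 = 324/0.006 + 18 ≈ 54018.0 mm ≈ 54.02 m.
Near limit Dn = s·(H − f)/(H + s − 2f) = 25600 × (54018.0 − 18) / (54018.0 + 25600 − 2 × 18) = 25600 × 54000.0 / 79582.0 ≈ 17371 mm.
Far limit Df = s·(H − f)/(H − s) = 25600 × (54018.0 − 18) / (54018.0 − 25600) = 25600 × 54000.0 / 28418.0 ≈ 48645 mm.
Depth of field = Df − Dn = 48645 − 17371 ≈ 31274 mm ≈ 31.3 m.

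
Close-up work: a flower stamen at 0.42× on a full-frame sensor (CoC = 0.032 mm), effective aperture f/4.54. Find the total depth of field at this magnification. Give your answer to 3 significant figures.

1.65 mm

At magnification m, DoF ≈ 2·N_eff·c/m² = 2 × 4.54 × 0.032 / 0.42² = 0.2906 / 0.1764 ≈ 1.65 mm.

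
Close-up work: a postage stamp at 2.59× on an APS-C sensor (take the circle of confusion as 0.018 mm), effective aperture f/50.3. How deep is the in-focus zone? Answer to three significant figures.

At magnification m, DoF ≈ 2·N_eff·c/m² = 2 × 50.3 × 0.018 / 2.59² = 1.811 / 6.708 ≈ 0.27 mm.

0.270 mm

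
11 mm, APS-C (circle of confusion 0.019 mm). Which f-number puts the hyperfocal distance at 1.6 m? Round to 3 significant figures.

Rearrange H = f²/(N·c) + f for N: N = f² / ((H − f)·c).
N = 11² / ((1600 − 11) × 0.019) = 121 / 30.19 ≈ 4.01.

f/4.01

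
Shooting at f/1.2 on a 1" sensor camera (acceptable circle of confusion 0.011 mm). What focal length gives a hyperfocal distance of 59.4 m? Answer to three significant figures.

28.0 mm

From H = f²/(N·c) + f, with f ≪ H: f ≈ √(H·N·c) = √(59400 × 1.2 × 0.011) = √784.08 ≈ 28.00 mm.
The +f correction barely moves this — solving exactly, f² + N·c·f − N·c·H = 0 ⇒ f = (−N·c + √((N·c)² + 4·N·c·H))/2 = (−0.0132 + √3136.3)/2 ≈ 27.995 mm, so f ≈ 28.0 mm.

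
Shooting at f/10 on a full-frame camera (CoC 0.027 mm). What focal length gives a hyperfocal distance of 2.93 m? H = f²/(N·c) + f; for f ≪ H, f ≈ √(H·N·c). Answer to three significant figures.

From H = f²/(N·c) + f, with f ≪ H: f ≈ √(H·N·c) = √(2930 × 10 × 0.027) = √791.10 ≈ 28.13 mm.
Exact: f² + N·c·f − N·c·H = 0 ⇒ f = (−N·c + √((N·c)² + 4·N·c·H))/2 = (−0.27 + √3164.5)/2 ≈ 27.992 mm ≈ 28.0 mm.

28.0 mm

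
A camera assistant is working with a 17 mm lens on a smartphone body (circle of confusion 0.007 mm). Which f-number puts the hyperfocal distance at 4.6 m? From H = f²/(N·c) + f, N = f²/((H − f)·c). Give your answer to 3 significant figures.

Rearrange H = f²/(N·c) + f for N: N = f² / ((H − f)·c).
N = 17² / ((4600 − 17) × 0.007) = 289 / 32.08 ≈ 9.01.

f/9.01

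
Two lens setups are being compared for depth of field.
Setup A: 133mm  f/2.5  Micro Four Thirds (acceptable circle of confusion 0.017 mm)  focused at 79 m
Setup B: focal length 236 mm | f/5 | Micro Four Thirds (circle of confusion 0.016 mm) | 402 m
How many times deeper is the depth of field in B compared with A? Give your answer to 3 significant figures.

22.4

Setup A: H = 133²/(2.5×0.017) + 133 ≈ 416344.8 mm; DoF = Df − Dn = 97469 − 66415 ≈ 31054 mm.
Setup B: H = 236²/(5×0.016) + 236 ≈ 696436.0 mm; DoF = Df − Dn = 950537 − 254901 ≈ 695636 mm.
Ratio = 695636 / 31054 ≈ 22.4.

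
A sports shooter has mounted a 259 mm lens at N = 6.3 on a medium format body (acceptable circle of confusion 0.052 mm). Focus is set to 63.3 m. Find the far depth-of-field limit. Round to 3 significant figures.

Hyperfocal distance H = f²/(N·c) + f = 259²/(6.3 × 0.052) + 259 = 67081/0.3276 + 259 ≈ 205024.0 mm ≈ 205.0 m.
Far limit Df = s·(H − f)/(H − s) = 63300 × (205024.0 − 259) / (205024.0 − 63300) = 63300 × 204765.0 / 141724.0 ≈ 91457 mm ≈ 91.5 m.

91.5 m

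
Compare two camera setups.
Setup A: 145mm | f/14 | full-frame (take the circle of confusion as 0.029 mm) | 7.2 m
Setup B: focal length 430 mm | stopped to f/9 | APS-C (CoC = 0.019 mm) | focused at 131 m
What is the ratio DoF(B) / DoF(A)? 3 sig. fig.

Setup A: H = 145²/(14×0.029) + 145 ≈ 51930.7 mm; DoF = Df − Dn = 8335.6 − 6336.7 ≈ 1998.9 mm.
Setup B: H = 430²/(9×0.019) + 430 ≈ 1081716.5 mm; DoF = Df − Dn = 148991 − 116886 ≈ 32105 mm.
Ratio = 32105 / 1998.9 ≈ 16.1.

16.1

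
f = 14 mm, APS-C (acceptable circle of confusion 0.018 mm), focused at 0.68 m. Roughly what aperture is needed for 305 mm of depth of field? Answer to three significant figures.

f/3.50

Write h = H − f = f²/(N·c). The thin-lens limits are Dn = s·h/(h + (s−f)) and Df = s·h/(h − (s−f)), so DoF = Df − Dn = 2·s·(s−f)·h / (h² − (s−f)²).
That is a quadratic in h: DoF·h² − 2·s·(s−f)·h − DoF·(s−f)² = 0 ⇒ h = (s−f)·(s + √(s² + DoF²)) / DoF = 666 × (680 + √(680² + 305²)) / 305 = 666 × (680 + 745.268) / 305 ≈ 3112.2 mm.
Then N = f²/(c·h) = 14² / (0.018 × 3112.2) = 196 / 56.020 ≈ 3.50.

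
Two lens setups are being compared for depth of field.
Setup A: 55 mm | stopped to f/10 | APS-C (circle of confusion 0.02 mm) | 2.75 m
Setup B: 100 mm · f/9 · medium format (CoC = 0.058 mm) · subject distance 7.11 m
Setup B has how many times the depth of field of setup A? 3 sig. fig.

5.94

Setup A: H = 55²/(10×0.02) + 55 ≈ 15180.0 mm; DoF = Df − Dn = 3346.2 − 2334.1 ≈ 1012.1 mm.
Setup B: H = 100²/(9×0.058) + 100 ≈ 19257.1 mm; DoF = Df − Dn = 11213.1 − 5205.3 ≈ 6007.8 mm.
Ratio = 6007.8 / 1012.1 ≈ 5.94.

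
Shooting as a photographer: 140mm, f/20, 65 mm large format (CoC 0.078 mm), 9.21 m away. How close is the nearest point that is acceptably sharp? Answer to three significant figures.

5.35 m

Hyperfocal distance H = f²/(N·c) + f = 140²/(20 × 0.078) + 140 = 19600/1.56 + 140 ≈ 12704.1 mm ≈ 12.70 m.
Near limit Dn = s·(H − f)/(H + s − 2f) = 9210 × (12704.1 − 140) / (12704.1 + 9210 − 2 × 140) = 9210 × 12564.1 / 21634.1 ≈ 5348.7 mm ≈ 5.35 m.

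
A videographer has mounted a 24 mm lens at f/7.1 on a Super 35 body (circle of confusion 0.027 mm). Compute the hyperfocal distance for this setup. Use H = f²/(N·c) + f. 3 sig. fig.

Hyperfocal distance H = f²/(N·c) + f = 24²/(7.1 × 0.027) + 24 = 576/0.1917 + 24 ≈ 3028.7 mm ≈ 3.03 m.

3.03 m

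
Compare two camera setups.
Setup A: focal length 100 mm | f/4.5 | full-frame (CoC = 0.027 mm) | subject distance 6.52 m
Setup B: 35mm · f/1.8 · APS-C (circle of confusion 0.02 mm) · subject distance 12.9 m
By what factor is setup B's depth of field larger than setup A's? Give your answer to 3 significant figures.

Setup A: H = 100²/(4.5×0.027) + 100 ≈ 82404.5 mm; DoF = Df − Dn = 7071.6 − 6048.2 ≈ 1023.4 mm.
Setup B: H = 35²/(1.8×0.02) + 35 ≈ 34062.8 mm; DoF = Df − Dn = 20742 − 9361 ≈ 11381 mm.
Ratio = 11381 / 1023.4 ≈ 11.1.

11.1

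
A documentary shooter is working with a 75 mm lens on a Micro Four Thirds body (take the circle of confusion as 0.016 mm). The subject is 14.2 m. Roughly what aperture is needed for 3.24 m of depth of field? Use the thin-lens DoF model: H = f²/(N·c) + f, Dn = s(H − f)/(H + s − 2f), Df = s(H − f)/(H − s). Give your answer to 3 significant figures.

f/2.80

Write h = H − f = f²/(N·c). The thin-lens limits are Dn = s·h/(h + (s−f)) and Df = s·h/(h − (s−f)), so DoF = Df − Dn = 2·s·(s−f)·h / (h² − (s−f)²).
That is a quadratic in h: DoF·h² − 2·s·(s−f)·h − DoF·(s−f)² = 0 ⇒ h = (s−f)·(s + √(s² + DoF²)) / DoF = 14125 × (14200 + √(14200² + 3240²)) / 3240 = 14125 × (14200 + 14564.9) / 3240 ≈ 125403 mm.
Then N = f²/(c·h) = 75² / (0.016 × 125403) = 5625 / 2006.4 ≈ 2.80.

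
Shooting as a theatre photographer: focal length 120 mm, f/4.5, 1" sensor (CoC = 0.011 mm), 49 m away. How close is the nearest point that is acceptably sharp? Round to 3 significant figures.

Hyperfocal distance H = f²/(N·c) + f = 120²/(4.5 × 0.011) + 120 = 14400/0.0495 + 120 ≈ 291029.1 mm ≈ 291.0 m.
Near limit Dn = s·(H − f)/(H + s − 2f) = 49000 × (291029.1 − 120) / (291029.1 + 49000 − 2 × 120) = 49000 × 290909.1 / 339789.1 ≈ 41951 mm ≈ 42.0 m.

42.0 m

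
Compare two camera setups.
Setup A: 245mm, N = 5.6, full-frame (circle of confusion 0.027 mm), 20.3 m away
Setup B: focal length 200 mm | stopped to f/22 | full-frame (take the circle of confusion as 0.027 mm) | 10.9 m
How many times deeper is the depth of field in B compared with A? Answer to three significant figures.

1.73

Setup A: H = 245²/(5.6×0.027) + 245 ≈ 397235.7 mm; DoF = Df − Dn = 21380.1 − 19323.8 ≈ 2056.3 mm.
Setup B: H = 200²/(22×0.027) + 200 ≈ 67540.1 mm; DoF = Df − Dn = 12959.1 − 9405.5 ≈ 3553.6 mm.
Ratio = 3553.6 / 2056.3 ≈ 1.73.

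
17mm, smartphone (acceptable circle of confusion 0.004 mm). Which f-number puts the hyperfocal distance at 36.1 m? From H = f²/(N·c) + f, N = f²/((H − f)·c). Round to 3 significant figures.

Rearrange H = f²/(N·c) + f for N: N = f² / ((H − f)·c).
N = 17² / ((36100 − 17) × 0.004) = 289 / 144.3 ≈ 2.00.

f/2.00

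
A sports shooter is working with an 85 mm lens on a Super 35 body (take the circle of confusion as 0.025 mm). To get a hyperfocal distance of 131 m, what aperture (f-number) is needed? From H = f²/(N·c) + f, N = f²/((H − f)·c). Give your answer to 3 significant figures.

f/2.21

Rearrange H = f²/(N·c) + f for N: N = f² / ((H − f)·c).
N = 85² / ((131000 − 85) × 0.025) = 7225 / 3273 ≈ 2.21.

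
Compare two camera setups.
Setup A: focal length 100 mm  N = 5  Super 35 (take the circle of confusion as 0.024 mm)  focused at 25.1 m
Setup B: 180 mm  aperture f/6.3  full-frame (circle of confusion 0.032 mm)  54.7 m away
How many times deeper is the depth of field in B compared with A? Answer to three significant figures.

Setup A: H = 100²/(5×0.024) + 100 ≈ 83433.3 mm; DoF = Df − Dn = 35857 − 19308 ≈ 16549 mm.
Setup B: H = 180²/(6.3×0.032) + 180 ≈ 160894.3 mm; DoF = Df − Dn = 82783 − 40844 ≈ 41939 mm.
Ratio = 41939 / 16549 ≈ 2.53.

2.53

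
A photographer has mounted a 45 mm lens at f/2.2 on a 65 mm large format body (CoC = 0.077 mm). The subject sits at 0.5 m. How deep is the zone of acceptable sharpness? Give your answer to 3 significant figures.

38.1 mm

Hyperfocal distance H = f²/(N·c) + f = 45²/(2.2 × 0.077) + 45 = 2025/0.1694 + 45 ≈ 11999.0 mm ≈ 12.00 m.
Near limit Dn = s·(H − f)/(H + s − 2f) = 500 × (11999.0 − 45) / (11999.0 + 500 − 2 × 45) = 500 × 11954.0 / 12409.0 ≈ 481.666 mm.
Far limit Df = s·(H − f)/(H − s) = 500 × (11999.0 − 45) / (11999.0 − 500) = 500 × 11954.0 / 11499.0 ≈ 519.784 mm.
Depth of field = Df − Dn = 519.784 − 481.666 ≈ 38.118 mm.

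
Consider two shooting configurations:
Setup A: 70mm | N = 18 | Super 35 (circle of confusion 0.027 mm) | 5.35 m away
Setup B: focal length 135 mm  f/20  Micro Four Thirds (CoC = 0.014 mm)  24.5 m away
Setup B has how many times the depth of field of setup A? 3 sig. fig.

2.76

Setup A: H = 70²/(18×0.027) + 70 ≈ 10152.3 mm; DoF = Df − Dn = 11232.2 − 3511.2 ≈ 7721.0 mm.
Setup B: H = 135²/(20×0.014) + 135 ≈ 65224.3 mm; DoF = Df − Dn = 39158 − 17827 ≈ 21331 mm.
Ratio = 21331 / 7721.0 ≈ 2.76.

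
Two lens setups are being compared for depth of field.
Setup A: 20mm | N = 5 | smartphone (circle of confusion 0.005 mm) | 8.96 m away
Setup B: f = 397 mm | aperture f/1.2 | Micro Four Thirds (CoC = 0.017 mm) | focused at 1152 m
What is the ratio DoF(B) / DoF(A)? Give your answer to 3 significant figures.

24.1

Setup A: H = 20²/(5×0.005) + 20 ≈ 16020.0 mm; DoF = Df − Dn = 20306 − 5748 ≈ 14558 mm.
Setup B: H = 397²/(1.2×0.017) + 397 ≈ 7726328.4 mm; DoF = Df − Dn = 1353792 − 1002561 ≈ 351231 mm.
Ratio = 351231 / 14558 ≈ 24.1.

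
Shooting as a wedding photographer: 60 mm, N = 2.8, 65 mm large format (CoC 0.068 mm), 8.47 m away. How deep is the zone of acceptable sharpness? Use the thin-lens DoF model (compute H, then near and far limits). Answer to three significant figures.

Hyperfocal distance H = f²/(N·c) + f = 60²/(2.8 × 0.068) + 60 = 3600/0.1904 + 60 ≈ 18967.6 mm ≈ 18.97 m.
Near limit Dn = s·(H − f)/(H + s − 2f) = 8470 × (18967.6 − 60) / (18967.6 + 8470 − 2 × 60) = 8470 × 18907.6 / 27317.6 ≈ 5862.4 mm.
Far limit Df = s·(H − f)/(H − s) = 8470 × (18967.6 − 60) / (18967.6 − 8470) = 8470 × 18907.6 / 10497.6 ≈ 15255.6 mm.
Depth of field = Df − Dn = 15255.6 − 5862.4 ≈ 9393.2 mm ≈ 9.39 m.

9.39 m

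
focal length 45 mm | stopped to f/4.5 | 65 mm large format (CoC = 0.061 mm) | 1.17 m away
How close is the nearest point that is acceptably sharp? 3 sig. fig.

1.02 m

Hyperfocal distance H = f²/(N·c) + f = 45²/(4.5 × 0.061) + 45 = 2025/0.2745 + 45 ≈ 7422.0 mm ≈ 7.422 m.
Near limit Dn = s·(H − f)/(H + s − 2f) = 1170 × (7422.0 − 45) / (7422.0 + 1170 − 2 × 45) = 1170 × 7377.0 / 8502.0 ≈ 1015.2 mm ≈ 1.02 m.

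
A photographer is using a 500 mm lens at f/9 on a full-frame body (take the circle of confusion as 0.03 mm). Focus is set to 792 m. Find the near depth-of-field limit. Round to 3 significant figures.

427 m

Hyperfocal distance H = f²/(N·c) + f = 500²/(9 × 0.03) + 500 = 250000/0.27 + 500 ≈ 926425.9 mm ≈ 926.4 m.
Near limit Dn = s·(H − f)/(H + s − 2f) = 792000 × (926425.9 − 500) / (926425.9 + 792000 − 2 × 500) = 792000 × 925925.9 / 1717425.9 ≈ 426996 mm ≈ 427 m.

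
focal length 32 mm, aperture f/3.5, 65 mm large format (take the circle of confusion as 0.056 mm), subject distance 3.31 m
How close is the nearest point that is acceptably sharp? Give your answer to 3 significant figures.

2.03 m

Hyperfocal distance H = f²/(N·c) + f = 32²/(3.5 × 0.056) + 32 = 1024/0.196 + 32 ≈ 5256.5 mm ≈ 5.256 m.
Near limit Dn = s·(H − f)/(H + s − 2f) = 3310 × (5256.5 − 32) / (5256.5 + 3310 − 2 × 32) = 3310 × 5224.5 / 8502.5 ≈ 2033.9 mm ≈ 2.03 m.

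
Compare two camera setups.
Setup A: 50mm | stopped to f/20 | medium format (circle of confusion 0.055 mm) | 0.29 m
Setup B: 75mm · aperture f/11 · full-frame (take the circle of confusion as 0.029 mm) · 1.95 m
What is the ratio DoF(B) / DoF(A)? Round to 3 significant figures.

Setup A: H = 50²/(20×0.055) + 50 ≈ 2322.7 mm; DoF = Df − Dn = 324.240 − 262.301 ≈ 61.939 mm.
Setup B: H = 75²/(11×0.029) + 75 ≈ 17708.2 mm; DoF = Df − Dn = 2182.02 − 1762.58 ≈ 419.44 mm.
Ratio = 419.44 / 61.939 ≈ 6.77.

6.77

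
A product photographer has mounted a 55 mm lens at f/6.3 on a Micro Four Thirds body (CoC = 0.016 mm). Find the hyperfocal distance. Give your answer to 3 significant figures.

30.1 m

Hyperfocal distance H = f²/(N·c) + f = 55²/(6.3 × 0.016) + 55 = 3025/0.1008 + 55 ≈ 30064.9 mm ≈ 30.1 m.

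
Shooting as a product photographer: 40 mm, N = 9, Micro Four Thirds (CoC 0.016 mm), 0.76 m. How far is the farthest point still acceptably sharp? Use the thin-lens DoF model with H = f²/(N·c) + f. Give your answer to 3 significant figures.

Hyperfocal distance H = f²/(N·c) + f = 40²/(9 × 0.016) + 40 = 1600/0.144 + 40 ≈ 11151.1 mm ≈ 11.15 m.
Far limit Df = s·(H − f)/(H − s) = 760 × (11151.1 − 40) / (11151.1 − 760) = 760 × 11111.1 / 10391.1 ≈ 812.66 mm ≈ 0.813 m.

0.813 m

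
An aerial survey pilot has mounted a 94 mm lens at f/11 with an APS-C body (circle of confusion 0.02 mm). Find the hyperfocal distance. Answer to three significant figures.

40.3 m

Hyperfocal distance H = f²/(N·c) + f = 94²/(11 × 0.02) + 94 = 8836/0.22 + 94 ≈ 40257.6 mm ≈ 40.3 m.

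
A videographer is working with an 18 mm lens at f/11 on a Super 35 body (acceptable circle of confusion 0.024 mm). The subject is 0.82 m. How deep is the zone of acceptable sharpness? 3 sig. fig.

1.87 m

Hyperfocal distance H = f²/(N·c) + f = 18²/(11 × 0.024) + 18 = 324/0.264 + 18 ≈ 1245.3 mm ≈ 1.245 m.
Near limit Dn = s·(H − f)/(H + s − 2f) = 820 × (1245.3 − 18) / (1245.3 + 820 − 2 × 18) = 820 × 1227.3 / 2029.3 ≈ 495.9 mm.
Far limit Df = s·(H − f)/(H − s) = 820 × (1245.3 − 18) / (1245.3 − 820) = 820 × 1227.3 / 425.3 ≈ 2366.4 mm.
Depth of field = Df − Dn = 2366.4 − 495.9 ≈ 1870.5 mm ≈ 1.87 m.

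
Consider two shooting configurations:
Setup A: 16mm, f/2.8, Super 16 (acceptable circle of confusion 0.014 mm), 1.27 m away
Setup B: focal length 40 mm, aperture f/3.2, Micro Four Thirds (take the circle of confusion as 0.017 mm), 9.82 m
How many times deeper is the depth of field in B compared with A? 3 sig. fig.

Setup A: H = 16²/(2.8×0.014) + 16 ≈ 6546.6 mm; DoF = Df − Dn = 1571.82 − 1065.42 ≈ 506.40 mm.
Setup B: H = 40²/(3.2×0.017) + 40 ≈ 29451.8 mm; DoF = Df − Dn = 14712.1 − 7369.5 ≈ 7342.6 mm.
Ratio = 7342.6 / 506.40 ≈ 14.5.

14.5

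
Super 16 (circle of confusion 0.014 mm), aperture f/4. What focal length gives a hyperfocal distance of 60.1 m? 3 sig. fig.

58.0 mm

From H = f²/(N·c) + f, with f ≪ H: f ≈ √(H·N·c) = √(60100 × 4 × 0.014) = √3365.6 ≈ 58.01 mm.
The +f correction barely moves this — solving exactly, f² + N·c·f − N·c·H = 0 ⇒ f = (−N·c + √((N·c)² + 4·N·c·H))/2 = (−0.056 + √13462)/2 ≈ 57.986 mm, so f ≈ 58.0 mm.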